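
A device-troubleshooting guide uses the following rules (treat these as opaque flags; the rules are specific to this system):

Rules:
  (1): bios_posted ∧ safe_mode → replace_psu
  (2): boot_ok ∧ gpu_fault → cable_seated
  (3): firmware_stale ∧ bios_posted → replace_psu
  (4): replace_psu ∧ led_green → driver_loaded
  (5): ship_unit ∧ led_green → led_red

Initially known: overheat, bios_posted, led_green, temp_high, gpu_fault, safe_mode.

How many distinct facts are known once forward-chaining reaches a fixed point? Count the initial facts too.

8

Round 1: (1) [bios_posted ∧ safe_mode → replace_psu]. Adds replace_psu.
Round 2: (4) [replace_psu ∧ led_green → driver_loaded]. Adds driver_loaded.
Closure: {bios_posted, driver_loaded, gpu_fault, led_green, overheat, replace_psu, safe_mode, temp_high} — 8 facts.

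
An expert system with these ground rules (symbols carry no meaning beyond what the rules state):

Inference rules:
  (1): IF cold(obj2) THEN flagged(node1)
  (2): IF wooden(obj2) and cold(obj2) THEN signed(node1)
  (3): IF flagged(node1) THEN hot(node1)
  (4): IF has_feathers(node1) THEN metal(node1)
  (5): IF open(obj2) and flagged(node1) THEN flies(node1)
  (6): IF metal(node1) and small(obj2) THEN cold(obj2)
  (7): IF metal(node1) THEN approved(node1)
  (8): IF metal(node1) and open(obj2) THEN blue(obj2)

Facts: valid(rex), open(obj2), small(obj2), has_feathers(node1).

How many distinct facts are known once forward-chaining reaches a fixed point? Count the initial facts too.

11

[1] (4) [IF has_feathers(node1) THEN metal(node1)]. ⇒ new: metal(node1).
[2] (6) [IF metal(node1) and small(obj2) THEN cold(obj2)]; (7) [IF metal(node1) THEN approved(node1)]; (8) [IF metal(node1) and open(obj2) THEN blue(obj2)]. ⇒ new: cold(obj2), approved(node1), blue(obj2).
[3] (1) [IF cold(obj2) THEN flagged(node1)]. ⇒ new: flagged(node1).
[4] (3) [IF flagged(node1) THEN hot(node1)]; (5) [IF open(obj2) and flagged(node1) THEN flies(node1)]. ⇒ new: hot(node1), flies(node1).
Closure: {approved(node1), blue(obj2), cold(obj2), flagged(node1), flies(node1), has_feathers(node1), hot(node1), metal(node1), open(obj2), small(obj2), valid(rex)} — 11 facts.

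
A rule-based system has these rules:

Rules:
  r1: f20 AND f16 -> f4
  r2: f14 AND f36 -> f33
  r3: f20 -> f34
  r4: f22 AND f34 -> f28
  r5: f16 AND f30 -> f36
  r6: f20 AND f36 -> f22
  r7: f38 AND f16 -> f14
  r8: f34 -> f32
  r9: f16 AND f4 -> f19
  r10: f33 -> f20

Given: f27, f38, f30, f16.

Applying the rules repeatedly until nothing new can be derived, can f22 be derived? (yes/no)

Round 1: r5 [f16 AND f30 -> f36]; r7 [f38 AND f16 -> f14]. Adds f36, f14.
Round 2: r2 [f14 AND f36 -> f33]. Adds f33.
Round 3: r10 [f33 -> f20]. Adds f20.
Round 4: r1 [f20 AND f16 -> f4]; r3 [f20 -> f34]; r6 [f20 AND f36 -> f22]. Adds f4, f34, f22.
Round 5: r4 [f22 AND f34 -> f28]; r8 [f34 -> f32]; r9 [f16 AND f4 -> f19]. Adds f28, f32, f19.
f22 appears in round 4, so it is derivable.

yes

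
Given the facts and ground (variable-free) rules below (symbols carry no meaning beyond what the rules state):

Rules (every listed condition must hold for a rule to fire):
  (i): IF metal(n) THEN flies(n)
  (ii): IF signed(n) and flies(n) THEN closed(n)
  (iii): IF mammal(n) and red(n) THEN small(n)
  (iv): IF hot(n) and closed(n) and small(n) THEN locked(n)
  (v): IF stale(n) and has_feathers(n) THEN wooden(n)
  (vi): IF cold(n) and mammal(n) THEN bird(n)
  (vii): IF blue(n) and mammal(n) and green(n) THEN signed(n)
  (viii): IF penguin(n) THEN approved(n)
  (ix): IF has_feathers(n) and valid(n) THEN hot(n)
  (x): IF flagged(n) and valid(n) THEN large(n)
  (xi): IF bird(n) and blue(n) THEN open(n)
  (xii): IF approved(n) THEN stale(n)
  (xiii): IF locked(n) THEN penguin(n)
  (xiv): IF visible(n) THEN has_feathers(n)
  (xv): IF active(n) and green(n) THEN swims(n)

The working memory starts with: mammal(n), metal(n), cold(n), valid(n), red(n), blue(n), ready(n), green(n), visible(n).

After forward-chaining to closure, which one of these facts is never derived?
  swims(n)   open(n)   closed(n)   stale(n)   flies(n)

swims(n)

Round 1 — (i), (iii), (vi), (vii), (xiv), derive flies(n), small(n), bird(n), signed(n), has_feathers(n).
Round 2 — (ii), (ix), (xi), derive closed(n), hot(n), open(n).
Round 3 — (iv), derive locked(n).
Round 4 — (xiii), derive penguin(n).
Round 5 — (viii), derive approved(n).
Round 6 — (xii), derive stale(n).
Round 7 — (v), derive wooden(n).
Derived: flies(n) (round 1), stale(n) (round 6), open(n) (round 2), closed(n) (round 2). swims(n) never appears in any round.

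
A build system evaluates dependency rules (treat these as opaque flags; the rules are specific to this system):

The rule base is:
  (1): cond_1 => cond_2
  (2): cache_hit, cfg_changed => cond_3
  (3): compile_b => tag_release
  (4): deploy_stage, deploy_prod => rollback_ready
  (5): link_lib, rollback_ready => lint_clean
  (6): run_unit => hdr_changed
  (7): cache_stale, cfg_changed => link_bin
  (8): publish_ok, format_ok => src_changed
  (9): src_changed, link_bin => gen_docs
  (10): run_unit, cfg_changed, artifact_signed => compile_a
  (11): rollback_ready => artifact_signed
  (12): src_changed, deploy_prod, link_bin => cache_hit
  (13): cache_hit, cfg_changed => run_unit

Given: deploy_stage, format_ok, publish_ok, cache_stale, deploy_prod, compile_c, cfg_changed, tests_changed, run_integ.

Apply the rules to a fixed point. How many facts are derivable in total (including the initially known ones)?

Round 1 fires (4), (7), (8), giving rollback_ready, link_bin, src_changed.
Round 2 fires (9), (11), (12), giving gen_docs, artifact_signed, cache_hit.
Round 3 fires (2), (13), giving cond_3, run_unit.
Round 4 fires (6), (10), giving hdr_changed, compile_a.
Closure: {artifact_signed, cache_hit, cache_stale, cfg_changed, compile_a, compile_c, cond_3, deploy_prod, deploy_stage, format_ok, gen_docs, hdr_changed, link_bin, publish_ok, rollback_ready, run_integ, run_unit, src_changed, tests_changed} — 19 facts.

19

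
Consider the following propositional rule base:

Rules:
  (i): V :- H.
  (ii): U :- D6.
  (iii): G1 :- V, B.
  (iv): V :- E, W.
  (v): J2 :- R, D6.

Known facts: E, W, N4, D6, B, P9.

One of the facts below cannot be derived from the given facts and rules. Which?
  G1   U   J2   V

J2

Round 1 — (ii), (iv), derive U, V.
Round 2 — (iii), derive G1.
Derived: G1 (round 2), V (round 1), U (round 1). J2 never appears in any round.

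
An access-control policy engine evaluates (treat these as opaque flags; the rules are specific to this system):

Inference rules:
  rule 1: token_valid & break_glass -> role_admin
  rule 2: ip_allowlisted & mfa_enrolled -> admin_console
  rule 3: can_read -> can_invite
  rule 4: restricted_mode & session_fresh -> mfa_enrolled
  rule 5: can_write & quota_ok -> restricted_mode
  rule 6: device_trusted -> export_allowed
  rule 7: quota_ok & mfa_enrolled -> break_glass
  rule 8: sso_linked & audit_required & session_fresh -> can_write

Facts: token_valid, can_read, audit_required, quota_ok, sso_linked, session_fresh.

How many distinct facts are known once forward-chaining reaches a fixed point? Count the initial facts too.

Round 1: rule 3 [can_read -> can_invite]; rule 8 [sso_linked & audit_required & session_fresh -> can_write]. Adds can_invite, can_write.
Round 2: rule 5 [can_write & quota_ok -> restricted_mode]. Adds restricted_mode.
Round 3: rule 4 [restricted_mode & session_fresh -> mfa_enrolled]. Adds mfa_enrolled.
Round 4: rule 7 [quota_ok & mfa_enrolled -> break_glass]. Adds break_glass.
Round 5: rule 1 [token_valid & break_glass -> role_admin]. Adds role_admin.
Closure: {audit_required, break_glass, can_invite, can_read, can_write, mfa_enrolled, quota_ok, restricted_mode, role_admin, session_fresh, sso_linked, token_valid} — 12 facts.

12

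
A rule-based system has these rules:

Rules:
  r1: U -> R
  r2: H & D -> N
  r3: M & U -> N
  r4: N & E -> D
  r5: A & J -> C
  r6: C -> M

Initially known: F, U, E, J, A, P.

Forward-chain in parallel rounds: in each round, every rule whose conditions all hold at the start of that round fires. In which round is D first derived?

4

Round 1 fires r1, r5, giving R, C.
Round 2 fires r6, giving M.
Round 3 fires r3, giving N.
Round 4 fires r4, giving D.
D first appears in round 4.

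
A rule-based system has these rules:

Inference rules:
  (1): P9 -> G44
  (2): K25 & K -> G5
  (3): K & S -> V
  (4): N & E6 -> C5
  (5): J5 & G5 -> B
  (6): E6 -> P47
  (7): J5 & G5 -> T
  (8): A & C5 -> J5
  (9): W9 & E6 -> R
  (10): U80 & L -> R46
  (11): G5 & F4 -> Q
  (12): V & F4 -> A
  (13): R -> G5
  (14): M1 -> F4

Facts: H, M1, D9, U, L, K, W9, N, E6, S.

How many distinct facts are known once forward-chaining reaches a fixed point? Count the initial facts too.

21

Round 1: (3) [K & S -> V]; (4) [N & E6 -> C5]; (6) [E6 -> P47]; (9) [W9 & E6 -> R]; (14) [M1 -> F4]. Adds V, C5, P47, R, F4.
Round 2: (12) [V & F4 -> A]; (13) [R -> G5]. Adds A, G5.
Round 3: (8) [A & C5 -> J5]; (11) [G5 & F4 -> Q]. Adds J5, Q.
Round 4: (5) [J5 & G5 -> B]; (7) [J5 & G5 -> T]. Adds B, T.
Closure: {A, B, C5, D9, E6, F4, G5, H, J5, K, L, M1, N, P47, Q, R, S, T, U, V, W9} — 21 facts.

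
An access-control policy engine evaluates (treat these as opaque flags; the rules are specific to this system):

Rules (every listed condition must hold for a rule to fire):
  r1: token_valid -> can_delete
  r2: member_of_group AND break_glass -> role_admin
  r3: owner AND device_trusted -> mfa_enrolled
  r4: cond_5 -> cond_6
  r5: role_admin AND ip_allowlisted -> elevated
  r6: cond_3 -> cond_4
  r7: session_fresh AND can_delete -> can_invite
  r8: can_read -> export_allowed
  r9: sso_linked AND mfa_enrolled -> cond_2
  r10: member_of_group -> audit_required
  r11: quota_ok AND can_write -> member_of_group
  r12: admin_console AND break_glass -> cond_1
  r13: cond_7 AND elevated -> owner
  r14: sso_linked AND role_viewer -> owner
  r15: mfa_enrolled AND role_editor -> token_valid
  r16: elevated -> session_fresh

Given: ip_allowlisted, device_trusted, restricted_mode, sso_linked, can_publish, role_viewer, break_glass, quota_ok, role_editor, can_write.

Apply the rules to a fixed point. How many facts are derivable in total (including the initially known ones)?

21

Round 1 fires r11, r14, giving member_of_group, owner.
Round 2 fires r2, r3, r10, giving role_admin, mfa_enrolled, audit_required.
Round 3 fires r5, r9, r15, giving elevated, cond_2, token_valid.
Round 4 fires r1, r16, giving can_delete, session_fresh.
Round 5 fires r7, giving can_invite.
Closure: {audit_required, break_glass, can_delete, can_invite, can_publish, can_write, cond_2, device_trusted, elevated, ip_allowlisted, member_of_group, mfa_enrolled, owner, quota_ok, restricted_mode, role_admin, role_editor, role_viewer, session_fresh, sso_linked, token_valid} — 21 facts.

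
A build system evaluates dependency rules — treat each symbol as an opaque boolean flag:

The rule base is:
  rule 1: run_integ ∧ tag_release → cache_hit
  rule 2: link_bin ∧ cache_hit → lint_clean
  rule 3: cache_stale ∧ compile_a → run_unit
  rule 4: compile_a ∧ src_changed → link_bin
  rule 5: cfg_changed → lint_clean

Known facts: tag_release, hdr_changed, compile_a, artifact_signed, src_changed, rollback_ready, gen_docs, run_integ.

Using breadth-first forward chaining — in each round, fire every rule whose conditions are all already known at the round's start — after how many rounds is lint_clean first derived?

Round 1 — rule 1, rule 4, derive cache_hit, link_bin.
Round 2 — rule 2, derive lint_clean.
lint_clean first appears in round 2.

2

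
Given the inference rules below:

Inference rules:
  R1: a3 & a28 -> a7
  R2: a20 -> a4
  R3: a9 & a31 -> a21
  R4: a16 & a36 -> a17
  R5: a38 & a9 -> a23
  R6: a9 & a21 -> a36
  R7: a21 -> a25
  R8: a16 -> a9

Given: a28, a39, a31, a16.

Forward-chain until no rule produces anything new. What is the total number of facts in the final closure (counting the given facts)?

9

Round 1 fires R8, giving a9.
Round 2 fires R3, giving a21.
Round 3 fires R6, R7, giving a36, a25.
Round 4 fires R4, giving a17.
Closure: {a16, a17, a21, a25, a28, a31, a36, a39, a9} — 9 facts.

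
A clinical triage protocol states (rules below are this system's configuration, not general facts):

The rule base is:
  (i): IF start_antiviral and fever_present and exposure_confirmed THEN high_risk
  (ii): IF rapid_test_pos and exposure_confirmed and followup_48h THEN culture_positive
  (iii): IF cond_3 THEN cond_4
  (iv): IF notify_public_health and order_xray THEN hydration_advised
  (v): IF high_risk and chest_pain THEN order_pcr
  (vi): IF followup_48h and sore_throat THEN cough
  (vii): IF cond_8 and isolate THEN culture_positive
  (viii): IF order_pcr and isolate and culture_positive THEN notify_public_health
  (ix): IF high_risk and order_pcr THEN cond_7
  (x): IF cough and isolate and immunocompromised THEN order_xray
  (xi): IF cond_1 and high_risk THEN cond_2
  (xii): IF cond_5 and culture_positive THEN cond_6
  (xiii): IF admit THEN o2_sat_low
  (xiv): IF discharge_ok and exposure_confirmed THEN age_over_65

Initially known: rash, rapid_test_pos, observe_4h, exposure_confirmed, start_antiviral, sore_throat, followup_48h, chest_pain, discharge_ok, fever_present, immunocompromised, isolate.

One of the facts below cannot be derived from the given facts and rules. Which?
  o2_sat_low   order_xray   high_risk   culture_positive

Round 1: (i) [IF start_antiviral and fever_present and exposure_confirmed THEN high_risk]; (ii) [IF rapid_test_pos and exposure_confirmed and followup_48h THEN culture_positive]; (vi) [IF followup_48h and sore_throat THEN cough]; (xiv) [IF discharge_ok and exposure_confirmed THEN age_over_65]. New: high_risk, culture_positive, cough, age_over_65.
Round 2: (v) [IF high_risk and chest_pain THEN order_pcr]; (x) [IF cough and isolate and immunocompromised THEN order_xray]. New: order_pcr, order_xray.
Round 3: (viii) [IF order_pcr and isolate and culture_positive THEN notify_public_health]; (ix) [IF high_risk and order_pcr THEN cond_7]. New: notify_public_health, cond_7.
Round 4: (iv) [IF notify_public_health and order_xray THEN hydration_advised]. New: hydration_advised.
Derived: order_xray (round 2), culture_positive (round 1), high_risk (round 1). o2_sat_low never appears in any round.

o2_sat_low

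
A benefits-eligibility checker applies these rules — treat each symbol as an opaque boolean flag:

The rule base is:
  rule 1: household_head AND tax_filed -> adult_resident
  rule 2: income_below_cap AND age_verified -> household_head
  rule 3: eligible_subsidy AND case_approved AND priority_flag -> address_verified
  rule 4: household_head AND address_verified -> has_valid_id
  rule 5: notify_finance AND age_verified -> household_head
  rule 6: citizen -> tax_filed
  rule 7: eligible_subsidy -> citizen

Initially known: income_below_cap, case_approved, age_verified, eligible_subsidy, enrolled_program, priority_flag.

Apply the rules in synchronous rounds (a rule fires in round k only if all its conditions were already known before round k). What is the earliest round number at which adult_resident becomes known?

3

Round 1 — rule 2, rule 3, rule 7, derive household_head, address_verified, citizen.
Round 2 — rule 4, rule 6, derive has_valid_id, tax_filed.
Round 3 — rule 1, derive adult_resident.
adult_resident first appears in round 3.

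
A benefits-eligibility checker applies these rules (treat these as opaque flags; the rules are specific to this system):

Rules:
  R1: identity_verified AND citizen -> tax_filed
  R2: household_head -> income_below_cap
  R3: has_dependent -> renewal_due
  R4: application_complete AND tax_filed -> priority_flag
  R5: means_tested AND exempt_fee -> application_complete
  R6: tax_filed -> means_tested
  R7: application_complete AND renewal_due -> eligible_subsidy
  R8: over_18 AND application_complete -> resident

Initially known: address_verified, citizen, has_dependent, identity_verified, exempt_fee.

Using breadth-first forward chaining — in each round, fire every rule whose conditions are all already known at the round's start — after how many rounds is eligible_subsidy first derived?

4

Round 1: R1 [identity_verified AND citizen -> tax_filed]; R3 [has_dependent -> renewal_due]. Adds tax_filed, renewal_due.
Round 2: R6 [tax_filed -> means_tested]. Adds means_tested.
Round 3: R5 [means_tested AND exempt_fee -> application_complete]. Adds application_complete.
Round 4: R4 [application_complete AND tax_filed -> priority_flag]; R7 [application_complete AND renewal_due -> eligible_subsidy]. Adds priority_flag, eligible_subsidy.
eligible_subsidy first appears in round 4.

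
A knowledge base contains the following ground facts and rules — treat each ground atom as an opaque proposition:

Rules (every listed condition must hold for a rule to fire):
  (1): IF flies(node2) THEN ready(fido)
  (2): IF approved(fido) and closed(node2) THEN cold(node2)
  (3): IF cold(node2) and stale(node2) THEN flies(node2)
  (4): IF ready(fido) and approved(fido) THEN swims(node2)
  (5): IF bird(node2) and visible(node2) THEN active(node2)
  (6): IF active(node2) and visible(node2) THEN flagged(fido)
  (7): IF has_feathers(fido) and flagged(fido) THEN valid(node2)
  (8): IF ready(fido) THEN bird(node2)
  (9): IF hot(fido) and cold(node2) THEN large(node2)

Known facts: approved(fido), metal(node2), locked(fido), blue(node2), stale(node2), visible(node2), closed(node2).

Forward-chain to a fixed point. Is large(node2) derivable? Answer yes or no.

no

[1] (2) [IF approved(fido) and closed(node2) THEN cold(node2)]. ⇒ new: cold(node2).
[2] (3) [IF cold(node2) and stale(node2) THEN flies(node2)]. ⇒ new: flies(node2).
[3] (1) [IF flies(node2) THEN ready(fido)]. ⇒ new: ready(fido).
[4] (4) [IF ready(fido) and approved(fido) THEN swims(node2)]; (8) [IF ready(fido) THEN bird(node2)]. ⇒ new: swims(node2), bird(node2).
[5] (5) [IF bird(node2) and visible(node2) THEN active(node2)]. ⇒ new: active(node2).
[6] (6) [IF active(node2) and visible(node2) THEN flagged(fido)]. ⇒ new: flagged(fido).
Fixed point reached. large(node2) is concluded only by (9); (9) needs hot(fido) (never derived).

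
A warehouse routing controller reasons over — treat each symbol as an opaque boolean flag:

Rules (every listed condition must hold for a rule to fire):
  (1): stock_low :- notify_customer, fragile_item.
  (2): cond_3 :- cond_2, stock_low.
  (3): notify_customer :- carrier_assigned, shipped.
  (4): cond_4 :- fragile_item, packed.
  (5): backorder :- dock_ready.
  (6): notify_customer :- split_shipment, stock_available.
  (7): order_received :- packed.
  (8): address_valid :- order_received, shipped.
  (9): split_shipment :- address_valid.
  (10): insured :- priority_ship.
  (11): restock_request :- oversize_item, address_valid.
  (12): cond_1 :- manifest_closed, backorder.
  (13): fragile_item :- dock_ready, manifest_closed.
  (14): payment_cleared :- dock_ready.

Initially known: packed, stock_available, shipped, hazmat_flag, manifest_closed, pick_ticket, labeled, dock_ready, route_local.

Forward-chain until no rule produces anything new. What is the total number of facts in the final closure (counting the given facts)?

19

Round 1: (5) [backorder :- dock_ready.]; (7) [order_received :- packed.]; (13) [fragile_item :- dock_ready, manifest_closed.]; (14) [payment_cleared :- dock_ready.]. Adds backorder, order_received, fragile_item, payment_cleared.
Round 2: (4) [cond_4 :- fragile_item, packed.]; (8) [address_valid :- order_received, shipped.]; (12) [cond_1 :- manifest_closed, backorder.]. Adds cond_4, address_valid, cond_1.
Round 3: (9) [split_shipment :- address_valid.]. Adds split_shipment.
Round 4: (6) [notify_customer :- split_shipment, stock_available.]. Adds notify_customer.
Round 5: (1) [stock_low :- notify_customer, fragile_item.]. Adds stock_low.
Closure: {address_valid, backorder, cond_1, cond_4, dock_ready, fragile_item, hazmat_flag, labeled, manifest_closed, notify_customer, order_received, packed, payment_cleared, pick_ticket, route_local, shipped, split_shipment, stock_available, stock_low} — 19 facts.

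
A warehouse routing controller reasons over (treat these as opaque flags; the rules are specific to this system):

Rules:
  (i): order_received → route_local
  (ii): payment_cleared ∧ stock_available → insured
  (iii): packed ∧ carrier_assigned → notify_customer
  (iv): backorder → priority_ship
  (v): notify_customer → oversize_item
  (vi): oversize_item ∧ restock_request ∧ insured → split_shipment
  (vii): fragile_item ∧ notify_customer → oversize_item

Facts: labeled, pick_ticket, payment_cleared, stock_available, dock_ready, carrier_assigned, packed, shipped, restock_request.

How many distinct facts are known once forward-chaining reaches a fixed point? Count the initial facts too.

Round 1: (ii) [payment_cleared ∧ stock_available → insured]; (iii) [packed ∧ carrier_assigned → notify_customer]. New: insured, notify_customer.
Round 2: (v) [notify_customer → oversize_item]. New: oversize_item.
Round 3: (vi) [oversize_item ∧ restock_request ∧ insured → split_shipment]. New: split_shipment.
Closure: {carrier_assigned, dock_ready, insured, labeled, notify_customer, oversize_item, packed, payment_cleared, pick_ticket, restock_request, shipped, split_shipment, stock_available} — 13 facts.

13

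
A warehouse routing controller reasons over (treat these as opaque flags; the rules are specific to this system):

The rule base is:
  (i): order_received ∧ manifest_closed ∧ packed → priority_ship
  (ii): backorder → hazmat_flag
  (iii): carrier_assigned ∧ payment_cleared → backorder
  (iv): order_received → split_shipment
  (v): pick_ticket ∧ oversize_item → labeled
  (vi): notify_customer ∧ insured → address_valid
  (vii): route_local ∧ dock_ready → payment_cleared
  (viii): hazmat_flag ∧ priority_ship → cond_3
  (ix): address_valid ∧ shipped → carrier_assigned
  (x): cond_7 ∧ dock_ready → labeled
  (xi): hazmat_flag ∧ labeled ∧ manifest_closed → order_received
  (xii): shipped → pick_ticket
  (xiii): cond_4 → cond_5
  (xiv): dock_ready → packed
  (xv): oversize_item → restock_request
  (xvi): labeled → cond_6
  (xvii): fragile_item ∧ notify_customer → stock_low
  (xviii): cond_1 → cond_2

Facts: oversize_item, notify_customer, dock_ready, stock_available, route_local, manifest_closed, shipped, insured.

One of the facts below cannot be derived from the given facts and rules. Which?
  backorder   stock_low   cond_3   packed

Round 1: (vi) [notify_customer ∧ insured → address_valid]; (vii) [route_local ∧ dock_ready → payment_cleared]; (xii) [shipped → pick_ticket]; (xiv) [dock_ready → packed]; (xv) [oversize_item → restock_request]. New: address_valid, payment_cleared, pick_ticket, packed, restock_request.
Round 2: (v) [pick_ticket ∧ oversize_item → labeled]; (ix) [address_valid ∧ shipped → carrier_assigned]. New: labeled, carrier_assigned.
Round 3: (iii) [carrier_assigned ∧ payment_cleared → backorder]; (xvi) [labeled → cond_6]. New: backorder, cond_6.
Round 4: (ii) [backorder → hazmat_flag]. New: hazmat_flag.
Round 5: (xi) [hazmat_flag ∧ labeled ∧ manifest_closed → order_received]. New: order_received.
Round 6: (i) [order_received ∧ manifest_closed ∧ packed → priority_ship]; (iv) [order_received → split_shipment]. New: priority_ship, split_shipment.
Round 7: (viii) [hazmat_flag ∧ priority_ship → cond_3]. New: cond_3.
Derived: cond_3 (round 7), backorder (round 3), packed (round 1). stock_low never appears in any round.

stock_low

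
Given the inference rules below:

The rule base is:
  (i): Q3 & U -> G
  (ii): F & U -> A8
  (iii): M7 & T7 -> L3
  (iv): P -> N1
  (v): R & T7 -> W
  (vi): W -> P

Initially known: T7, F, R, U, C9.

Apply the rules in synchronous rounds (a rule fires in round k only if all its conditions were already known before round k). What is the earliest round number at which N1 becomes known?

3

[1] (ii) [F & U -> A8]; (v) [R & T7 -> W]. ⇒ new: A8, W.
[2] (vi) [W -> P]. ⇒ new: P.
[3] (iv) [P -> N1]. ⇒ new: N1.
N1 first appears in round 3.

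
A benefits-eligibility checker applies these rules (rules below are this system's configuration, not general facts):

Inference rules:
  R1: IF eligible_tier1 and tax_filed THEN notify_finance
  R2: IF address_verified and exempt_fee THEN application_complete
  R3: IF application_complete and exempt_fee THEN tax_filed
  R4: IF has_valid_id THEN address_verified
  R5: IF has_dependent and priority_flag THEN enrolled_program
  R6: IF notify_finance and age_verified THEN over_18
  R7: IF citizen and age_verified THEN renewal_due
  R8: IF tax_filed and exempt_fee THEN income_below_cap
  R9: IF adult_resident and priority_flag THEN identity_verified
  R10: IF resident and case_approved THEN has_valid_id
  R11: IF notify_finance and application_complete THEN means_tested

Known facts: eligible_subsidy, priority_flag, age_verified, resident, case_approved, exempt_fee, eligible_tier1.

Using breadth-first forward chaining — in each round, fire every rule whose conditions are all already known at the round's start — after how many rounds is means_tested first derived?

6

Round 1: R10 [IF resident and case_approved THEN has_valid_id]. New: has_valid_id.
Round 2: R4 [IF has_valid_id THEN address_verified]. New: address_verified.
Round 3: R2 [IF address_verified and exempt_fee THEN application_complete]. New: application_complete.
Round 4: R3 [IF application_complete and exempt_fee THEN tax_filed]. New: tax_filed.
Round 5: R1 [IF eligible_tier1 and tax_filed THEN notify_finance]; R8 [IF tax_filed and exempt_fee THEN income_below_cap]. New: notify_finance, income_below_cap.
Round 6: R6 [IF notify_finance and age_verified THEN over_18]; R11 [IF notify_finance and application_complete THEN means_tested]. New: over_18, means_tested.
means_tested first appears in round 6.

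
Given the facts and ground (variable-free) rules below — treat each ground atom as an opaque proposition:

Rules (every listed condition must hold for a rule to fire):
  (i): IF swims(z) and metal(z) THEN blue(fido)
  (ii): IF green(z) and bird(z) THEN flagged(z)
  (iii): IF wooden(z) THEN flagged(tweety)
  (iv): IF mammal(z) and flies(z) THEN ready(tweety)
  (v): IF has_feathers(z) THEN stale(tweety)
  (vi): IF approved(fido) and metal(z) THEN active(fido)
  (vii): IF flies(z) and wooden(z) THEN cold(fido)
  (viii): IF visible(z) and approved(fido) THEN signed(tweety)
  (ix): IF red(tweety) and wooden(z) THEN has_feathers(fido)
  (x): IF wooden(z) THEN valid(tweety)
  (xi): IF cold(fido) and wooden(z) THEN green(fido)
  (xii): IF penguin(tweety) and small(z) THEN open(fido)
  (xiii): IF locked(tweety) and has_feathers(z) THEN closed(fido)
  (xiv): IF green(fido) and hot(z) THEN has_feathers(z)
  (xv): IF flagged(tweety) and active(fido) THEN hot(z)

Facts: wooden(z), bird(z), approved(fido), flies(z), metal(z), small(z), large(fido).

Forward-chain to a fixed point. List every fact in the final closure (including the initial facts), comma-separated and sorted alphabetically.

Round 1: (iii) [IF wooden(z) THEN flagged(tweety)]; (vi) [IF approved(fido) and metal(z) THEN active(fido)]; (vii) [IF flies(z) and wooden(z) THEN cold(fido)]; (x) [IF wooden(z) THEN valid(tweety)]. Adds flagged(tweety), active(fido), cold(fido), valid(tweety).
Round 2: (xi) [IF cold(fido) and wooden(z) THEN green(fido)]; (xv) [IF flagged(tweety) and active(fido) THEN hot(z)]. Adds green(fido), hot(z).
Round 3: (xiv) [IF green(fido) and hot(z) THEN has_feathers(z)]. Adds has_feathers(z).
Round 4: (v) [IF has_feathers(z) THEN stale(tweety)]. Adds stale(tweety).

active(fido), approved(fido), bird(z), cold(fido), flagged(tweety), flies(z), green(fido), has_feathers(z), hot(z), large(fido), metal(z), small(z), stale(tweety), valid(tweety), wooden(z)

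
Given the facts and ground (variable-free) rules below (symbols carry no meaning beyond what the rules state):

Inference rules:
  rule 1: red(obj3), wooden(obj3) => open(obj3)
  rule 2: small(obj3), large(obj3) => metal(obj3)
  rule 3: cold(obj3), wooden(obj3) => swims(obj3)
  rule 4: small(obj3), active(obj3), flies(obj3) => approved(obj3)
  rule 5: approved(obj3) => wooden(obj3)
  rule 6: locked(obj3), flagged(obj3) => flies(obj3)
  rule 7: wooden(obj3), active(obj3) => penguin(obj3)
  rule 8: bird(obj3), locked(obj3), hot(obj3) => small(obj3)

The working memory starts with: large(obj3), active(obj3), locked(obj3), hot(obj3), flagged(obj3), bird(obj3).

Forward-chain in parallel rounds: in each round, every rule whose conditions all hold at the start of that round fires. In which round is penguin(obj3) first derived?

4

Round 1: rule 6 [locked(obj3), flagged(obj3) => flies(obj3)]; rule 8 [bird(obj3), locked(obj3), hot(obj3) => small(obj3)]. Adds flies(obj3), small(obj3).
Round 2: rule 2 [small(obj3), large(obj3) => metal(obj3)]; rule 4 [small(obj3), active(obj3), flies(obj3) => approved(obj3)]. Adds metal(obj3), approved(obj3).
Round 3: rule 5 [approved(obj3) => wooden(obj3)]. Adds wooden(obj3).
Round 4: rule 7 [wooden(obj3), active(obj3) => penguin(obj3)]. Adds penguin(obj3).
penguin(obj3) first appears in round 4.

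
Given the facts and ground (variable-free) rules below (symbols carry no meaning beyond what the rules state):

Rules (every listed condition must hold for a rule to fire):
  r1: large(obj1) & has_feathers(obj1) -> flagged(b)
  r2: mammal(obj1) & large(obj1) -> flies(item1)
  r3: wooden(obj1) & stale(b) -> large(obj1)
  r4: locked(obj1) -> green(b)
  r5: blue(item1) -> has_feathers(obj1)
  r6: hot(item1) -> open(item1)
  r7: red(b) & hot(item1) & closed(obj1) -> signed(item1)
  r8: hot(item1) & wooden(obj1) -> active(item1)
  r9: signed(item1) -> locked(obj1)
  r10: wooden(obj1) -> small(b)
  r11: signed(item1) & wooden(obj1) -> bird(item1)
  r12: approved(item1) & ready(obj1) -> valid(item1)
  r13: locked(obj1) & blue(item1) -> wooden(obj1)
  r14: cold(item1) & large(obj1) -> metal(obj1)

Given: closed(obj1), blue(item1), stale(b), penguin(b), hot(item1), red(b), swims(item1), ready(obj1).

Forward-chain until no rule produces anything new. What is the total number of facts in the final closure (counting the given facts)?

Round 1 — r5, r6, r7, derive has_feathers(obj1), open(item1), signed(item1).
Round 2 — r9, derive locked(obj1).
Round 3 — r4, r13, derive green(b), wooden(obj1).
Round 4 — r3, r8, r10, r11, derive large(obj1), active(item1), small(b), bird(item1).
Round 5 — r1, derive flagged(b).
Closure: {active(item1), bird(item1), blue(item1), closed(obj1), flagged(b), green(b), has_feathers(obj1), hot(item1), large(obj1), locked(obj1), open(item1), penguin(b), ready(obj1), red(b), signed(item1), small(b), stale(b), swims(item1), wooden(obj1)} — 19 facts.

19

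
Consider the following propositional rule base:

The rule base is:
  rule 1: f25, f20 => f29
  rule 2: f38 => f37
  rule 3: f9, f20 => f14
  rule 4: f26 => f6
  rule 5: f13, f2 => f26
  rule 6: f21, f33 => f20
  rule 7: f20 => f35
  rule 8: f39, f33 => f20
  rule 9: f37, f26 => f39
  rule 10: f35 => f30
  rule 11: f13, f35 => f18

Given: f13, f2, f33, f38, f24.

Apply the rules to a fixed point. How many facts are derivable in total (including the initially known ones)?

13

Round 1: rule 2 [f38 => f37]; rule 5 [f13, f2 => f26]. New: f37, f26.
Round 2: rule 4 [f26 => f6]; rule 9 [f37, f26 => f39]. New: f6, f39.
Round 3: rule 8 [f39, f33 => f20]. New: f20.
Round 4: rule 7 [f20 => f35]. New: f35.
Round 5: rule 10 [f35 => f30]; rule 11 [f13, f35 => f18]. New: f30, f18.
Closure: {f13, f18, f2, f20, f24, f26, f30, f33, f35, f37, f38, f39, f6} — 13 facts.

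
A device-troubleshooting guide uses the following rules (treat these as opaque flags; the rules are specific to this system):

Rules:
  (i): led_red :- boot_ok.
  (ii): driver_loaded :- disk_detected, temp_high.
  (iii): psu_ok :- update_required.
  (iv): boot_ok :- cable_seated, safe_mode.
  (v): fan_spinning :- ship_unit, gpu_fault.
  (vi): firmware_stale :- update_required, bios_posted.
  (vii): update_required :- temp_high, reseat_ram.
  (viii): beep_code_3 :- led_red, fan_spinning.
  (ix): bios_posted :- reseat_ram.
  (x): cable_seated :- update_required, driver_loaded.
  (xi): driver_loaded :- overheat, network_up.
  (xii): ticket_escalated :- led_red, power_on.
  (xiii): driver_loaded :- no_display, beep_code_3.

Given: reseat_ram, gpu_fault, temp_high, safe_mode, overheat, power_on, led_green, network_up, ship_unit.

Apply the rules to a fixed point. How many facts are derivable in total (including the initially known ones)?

20

Round 1: (v) [fan_spinning :- ship_unit, gpu_fault.]; (vii) [update_required :- temp_high, reseat_ram.]; (ix) [bios_posted :- reseat_ram.]; (xi) [driver_loaded :- overheat, network_up.]. Adds fan_spinning, update_required, bios_posted, driver_loaded.
Round 2: (iii) [psu_ok :- update_required.]; (vi) [firmware_stale :- update_required, bios_posted.]; (x) [cable_seated :- update_required, driver_loaded.]. Adds psu_ok, firmware_stale, cable_seated.
Round 3: (iv) [boot_ok :- cable_seated, safe_mode.]. Adds boot_ok.
Round 4: (i) [led_red :- boot_ok.]. Adds led_red.
Round 5: (viii) [beep_code_3 :- led_red, fan_spinning.]; (xii) [ticket_escalated :- led_red, power_on.]. Adds beep_code_3, ticket_escalated.
Closure: {beep_code_3, bios_posted, boot_ok, cable_seated, driver_loaded, fan_spinning, firmware_stale, gpu_fault, led_green, led_red, network_up, overheat, power_on, psu_ok, reseat_ram, safe_mode, ship_unit, temp_high, ticket_escalated, update_required} — 20 facts.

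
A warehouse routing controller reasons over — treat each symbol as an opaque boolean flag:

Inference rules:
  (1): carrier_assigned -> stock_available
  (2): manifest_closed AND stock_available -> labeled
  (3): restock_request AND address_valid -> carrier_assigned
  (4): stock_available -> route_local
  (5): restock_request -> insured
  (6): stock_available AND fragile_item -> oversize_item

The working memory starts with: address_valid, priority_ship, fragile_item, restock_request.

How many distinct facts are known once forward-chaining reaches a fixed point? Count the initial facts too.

Round 1: (3) [restock_request AND address_valid -> carrier_assigned]; (5) [restock_request -> insured]. Adds carrier_assigned, insured.
Round 2: (1) [carrier_assigned -> stock_available]. Adds stock_available.
Round 3: (4) [stock_available -> route_local]; (6) [stock_available AND fragile_item -> oversize_item]. Adds route_local, oversize_item.
Closure: {address_valid, carrier_assigned, fragile_item, insured, oversize_item, priority_ship, restock_request, route_local, stock_available} — 9 facts.

9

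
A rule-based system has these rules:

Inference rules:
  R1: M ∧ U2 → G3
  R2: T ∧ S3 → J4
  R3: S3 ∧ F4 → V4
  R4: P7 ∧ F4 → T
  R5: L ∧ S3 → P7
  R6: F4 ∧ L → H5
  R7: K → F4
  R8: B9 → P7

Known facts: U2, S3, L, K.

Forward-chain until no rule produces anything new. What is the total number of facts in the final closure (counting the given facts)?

10

[1] R5 [L ∧ S3 → P7]; R7 [K → F4]. ⇒ new: P7, F4.
[2] R3 [S3 ∧ F4 → V4]; R4 [P7 ∧ F4 → T]; R6 [F4 ∧ L → H5]. ⇒ new: V4, T, H5.
[3] R2 [T ∧ S3 → J4]. ⇒ new: J4.
Closure: {F4, H5, J4, K, L, P7, S3, T, U2, V4} — 10 facts.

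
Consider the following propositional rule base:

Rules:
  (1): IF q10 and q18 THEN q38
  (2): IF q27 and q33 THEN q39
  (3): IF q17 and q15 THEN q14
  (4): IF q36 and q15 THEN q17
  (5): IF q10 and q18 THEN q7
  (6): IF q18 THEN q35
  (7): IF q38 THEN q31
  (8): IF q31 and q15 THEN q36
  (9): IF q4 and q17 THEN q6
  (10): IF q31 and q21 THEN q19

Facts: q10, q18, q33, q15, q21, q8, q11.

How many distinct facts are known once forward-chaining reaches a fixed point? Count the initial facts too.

15

[1] (1) [IF q10 and q18 THEN q38]; (5) [IF q10 and q18 THEN q7]; (6) [IF q18 THEN q35]. ⇒ new: q38, q7, q35.
[2] (7) [IF q38 THEN q31]. ⇒ new: q31.
[3] (8) [IF q31 and q15 THEN q36]; (10) [IF q31 and q21 THEN q19]. ⇒ new: q36, q19.
[4] (4) [IF q36 and q15 THEN q17]. ⇒ new: q17.
[5] (3) [IF q17 and q15 THEN q14]. ⇒ new: q14.
Closure: {q10, q11, q14, q15, q17, q18, q19, q21, q31, q33, q35, q36, q38, q7, q8} — 15 facts.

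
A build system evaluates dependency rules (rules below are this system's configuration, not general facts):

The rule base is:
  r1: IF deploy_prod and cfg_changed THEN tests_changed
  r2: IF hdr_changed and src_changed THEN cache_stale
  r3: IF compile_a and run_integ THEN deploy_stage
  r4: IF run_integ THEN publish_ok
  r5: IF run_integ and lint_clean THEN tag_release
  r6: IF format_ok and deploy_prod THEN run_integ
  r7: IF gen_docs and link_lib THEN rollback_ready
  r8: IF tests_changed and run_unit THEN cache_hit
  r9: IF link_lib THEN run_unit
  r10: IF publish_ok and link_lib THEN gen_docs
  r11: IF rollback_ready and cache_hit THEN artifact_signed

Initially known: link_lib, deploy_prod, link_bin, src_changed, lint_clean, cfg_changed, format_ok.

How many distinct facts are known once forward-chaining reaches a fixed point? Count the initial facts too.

16

[1] r1 [IF deploy_prod and cfg_changed THEN tests_changed]; r6 [IF format_ok and deploy_prod THEN run_integ]; r9 [IF link_lib THEN run_unit]. ⇒ new: tests_changed, run_integ, run_unit.
[2] r4 [IF run_integ THEN publish_ok]; r5 [IF run_integ and lint_clean THEN tag_release]; r8 [IF tests_changed and run_unit THEN cache_hit]. ⇒ new: publish_ok, tag_release, cache_hit.
[3] r10 [IF publish_ok and link_lib THEN gen_docs]. ⇒ new: gen_docs.
[4] r7 [IF gen_docs and link_lib THEN rollback_ready]. ⇒ new: rollback_ready.
[5] r11 [IF rollback_ready and cache_hit THEN artifact_signed]. ⇒ new: artifact_signed.
Closure: {artifact_signed, cache_hit, cfg_changed, deploy_prod, format_ok, gen_docs, link_bin, link_lib, lint_clean, publish_ok, rollback_ready, run_integ, run_unit, src_changed, tag_release, tests_changed} — 16 facts.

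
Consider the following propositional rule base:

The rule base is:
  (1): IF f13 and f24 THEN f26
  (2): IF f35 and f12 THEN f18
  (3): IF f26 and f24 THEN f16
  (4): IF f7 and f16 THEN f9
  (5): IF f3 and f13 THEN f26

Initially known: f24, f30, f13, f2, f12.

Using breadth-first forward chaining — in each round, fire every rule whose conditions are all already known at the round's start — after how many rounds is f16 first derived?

Round 1 — (1), derive f26.
Round 2 — (3), derive f16.
f16 first appears in round 2.

2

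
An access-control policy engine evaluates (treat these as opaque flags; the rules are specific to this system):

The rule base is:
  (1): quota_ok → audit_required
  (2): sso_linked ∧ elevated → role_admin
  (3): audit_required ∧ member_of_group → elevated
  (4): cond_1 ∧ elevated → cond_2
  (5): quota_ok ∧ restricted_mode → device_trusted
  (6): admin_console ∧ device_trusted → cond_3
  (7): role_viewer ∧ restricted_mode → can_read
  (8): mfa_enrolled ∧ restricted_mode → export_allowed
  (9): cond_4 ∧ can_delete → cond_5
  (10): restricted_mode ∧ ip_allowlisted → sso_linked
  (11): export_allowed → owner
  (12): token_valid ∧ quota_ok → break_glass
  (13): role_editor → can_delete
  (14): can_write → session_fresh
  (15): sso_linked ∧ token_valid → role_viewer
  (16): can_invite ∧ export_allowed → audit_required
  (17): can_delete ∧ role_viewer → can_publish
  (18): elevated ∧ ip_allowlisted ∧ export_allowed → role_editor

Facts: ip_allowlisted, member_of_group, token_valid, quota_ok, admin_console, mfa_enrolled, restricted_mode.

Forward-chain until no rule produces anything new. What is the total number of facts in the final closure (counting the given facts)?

21

Round 1 fires (1), (5), (8), (10), (12), giving audit_required, device_trusted, export_allowed, sso_linked, break_glass.
Round 2 fires (3), (6), (11), (15), giving elevated, cond_3, owner, role_viewer.
Round 3 fires (2), (7), (18), giving role_admin, can_read, role_editor.
Round 4 fires (13), giving can_delete.
Round 5 fires (17), giving can_publish.
Closure: {admin_console, audit_required, break_glass, can_delete, can_publish, can_read, cond_3, device_trusted, elevated, export_allowed, ip_allowlisted, member_of_group, mfa_enrolled, owner, quota_ok, restricted_mode, role_admin, role_editor, role_viewer, sso_linked, token_valid} — 21 facts.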